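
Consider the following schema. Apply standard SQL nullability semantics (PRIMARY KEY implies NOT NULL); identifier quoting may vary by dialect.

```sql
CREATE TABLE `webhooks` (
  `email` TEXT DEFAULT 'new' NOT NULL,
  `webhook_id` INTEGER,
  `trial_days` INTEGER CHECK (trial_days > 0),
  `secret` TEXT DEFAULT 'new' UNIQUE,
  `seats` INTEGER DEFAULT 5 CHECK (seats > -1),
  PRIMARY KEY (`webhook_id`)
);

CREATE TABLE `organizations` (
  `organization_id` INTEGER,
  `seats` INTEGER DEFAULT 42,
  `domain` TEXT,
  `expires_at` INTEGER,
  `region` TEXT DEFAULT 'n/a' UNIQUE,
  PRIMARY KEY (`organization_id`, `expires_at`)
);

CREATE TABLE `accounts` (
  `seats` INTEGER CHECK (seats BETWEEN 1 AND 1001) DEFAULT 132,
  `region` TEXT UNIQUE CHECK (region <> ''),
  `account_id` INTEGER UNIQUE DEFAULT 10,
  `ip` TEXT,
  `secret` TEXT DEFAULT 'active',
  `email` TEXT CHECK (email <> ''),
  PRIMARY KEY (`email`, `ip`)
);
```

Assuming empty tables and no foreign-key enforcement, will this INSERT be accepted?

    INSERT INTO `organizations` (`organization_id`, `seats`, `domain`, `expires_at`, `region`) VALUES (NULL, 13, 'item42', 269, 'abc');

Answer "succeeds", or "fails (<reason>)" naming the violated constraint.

organization_id is explicitly set to NULL, but organization_id is part of the PRIMARY KEY (implied NOT NULL).

fails (NOT NULL on organization_id)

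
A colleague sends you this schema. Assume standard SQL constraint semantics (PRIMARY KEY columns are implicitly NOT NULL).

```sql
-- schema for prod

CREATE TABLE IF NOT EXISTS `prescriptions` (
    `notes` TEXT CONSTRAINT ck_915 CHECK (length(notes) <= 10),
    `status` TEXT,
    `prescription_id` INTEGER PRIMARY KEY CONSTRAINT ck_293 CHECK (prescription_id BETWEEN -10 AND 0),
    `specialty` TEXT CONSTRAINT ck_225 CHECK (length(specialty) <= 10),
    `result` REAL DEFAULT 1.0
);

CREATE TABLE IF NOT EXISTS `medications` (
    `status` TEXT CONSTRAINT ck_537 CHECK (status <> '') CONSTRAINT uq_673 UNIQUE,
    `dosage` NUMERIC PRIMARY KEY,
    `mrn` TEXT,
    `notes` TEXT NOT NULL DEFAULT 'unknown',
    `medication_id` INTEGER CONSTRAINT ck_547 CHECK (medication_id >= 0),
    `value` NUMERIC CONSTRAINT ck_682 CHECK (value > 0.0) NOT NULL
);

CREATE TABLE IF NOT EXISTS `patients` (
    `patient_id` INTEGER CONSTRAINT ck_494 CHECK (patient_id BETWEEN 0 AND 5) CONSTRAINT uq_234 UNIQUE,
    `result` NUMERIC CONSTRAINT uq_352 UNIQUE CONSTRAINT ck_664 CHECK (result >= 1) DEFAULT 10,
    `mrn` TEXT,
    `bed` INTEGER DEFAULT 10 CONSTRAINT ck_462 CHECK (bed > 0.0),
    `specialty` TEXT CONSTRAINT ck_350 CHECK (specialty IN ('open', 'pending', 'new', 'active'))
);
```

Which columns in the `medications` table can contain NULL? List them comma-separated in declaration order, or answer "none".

- status: CHECK does not forbid NULL (a CHECK constraint passes when its expression is NULL) → nullable.
- dosage: part of the PRIMARY KEY, which implies NOT NULL → not nullable.
- mrn: no NOT NULL constraint applies → nullable.
- notes: declared NOT NULL → not nullable.
- medication_id: CHECK does not forbid NULL (a CHECK constraint passes when its expression is NULL) → nullable.
- value: declared NOT NULL → not nullable.

status, mrn, medication_id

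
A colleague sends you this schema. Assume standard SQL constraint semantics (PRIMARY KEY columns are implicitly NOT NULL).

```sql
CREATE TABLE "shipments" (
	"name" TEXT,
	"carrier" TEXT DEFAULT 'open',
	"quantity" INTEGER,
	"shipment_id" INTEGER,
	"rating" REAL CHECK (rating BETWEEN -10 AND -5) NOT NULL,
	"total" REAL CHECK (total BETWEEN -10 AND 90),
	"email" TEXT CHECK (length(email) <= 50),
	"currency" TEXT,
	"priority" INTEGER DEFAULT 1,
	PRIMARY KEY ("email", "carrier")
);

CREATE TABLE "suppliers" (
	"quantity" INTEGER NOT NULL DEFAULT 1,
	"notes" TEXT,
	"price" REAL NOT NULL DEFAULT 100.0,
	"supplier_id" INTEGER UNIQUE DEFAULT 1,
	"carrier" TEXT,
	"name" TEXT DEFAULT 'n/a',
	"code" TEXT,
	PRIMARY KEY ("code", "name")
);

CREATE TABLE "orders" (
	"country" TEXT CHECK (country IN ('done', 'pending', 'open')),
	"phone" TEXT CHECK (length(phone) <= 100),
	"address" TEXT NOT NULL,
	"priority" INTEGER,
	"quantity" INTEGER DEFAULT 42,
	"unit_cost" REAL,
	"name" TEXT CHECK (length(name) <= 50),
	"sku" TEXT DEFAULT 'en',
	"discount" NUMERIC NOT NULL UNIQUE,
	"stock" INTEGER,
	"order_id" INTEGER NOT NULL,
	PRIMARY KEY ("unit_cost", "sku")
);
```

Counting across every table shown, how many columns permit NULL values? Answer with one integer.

15

shipments: 6 nullable (name, quantity, shipment_id, total, currency, priority — PK (email, carrier) and explicit NOT NULL columns excluded).
suppliers: 3 nullable (notes, supplier_id, carrier — PK (code, name) and explicit NOT NULL columns excluded).
orders: 6 nullable (country, phone, priority, quantity, name, stock — PK (unit_cost, sku) and explicit NOT NULL columns excluded).
Total: 6 + 3 + 6 = 15.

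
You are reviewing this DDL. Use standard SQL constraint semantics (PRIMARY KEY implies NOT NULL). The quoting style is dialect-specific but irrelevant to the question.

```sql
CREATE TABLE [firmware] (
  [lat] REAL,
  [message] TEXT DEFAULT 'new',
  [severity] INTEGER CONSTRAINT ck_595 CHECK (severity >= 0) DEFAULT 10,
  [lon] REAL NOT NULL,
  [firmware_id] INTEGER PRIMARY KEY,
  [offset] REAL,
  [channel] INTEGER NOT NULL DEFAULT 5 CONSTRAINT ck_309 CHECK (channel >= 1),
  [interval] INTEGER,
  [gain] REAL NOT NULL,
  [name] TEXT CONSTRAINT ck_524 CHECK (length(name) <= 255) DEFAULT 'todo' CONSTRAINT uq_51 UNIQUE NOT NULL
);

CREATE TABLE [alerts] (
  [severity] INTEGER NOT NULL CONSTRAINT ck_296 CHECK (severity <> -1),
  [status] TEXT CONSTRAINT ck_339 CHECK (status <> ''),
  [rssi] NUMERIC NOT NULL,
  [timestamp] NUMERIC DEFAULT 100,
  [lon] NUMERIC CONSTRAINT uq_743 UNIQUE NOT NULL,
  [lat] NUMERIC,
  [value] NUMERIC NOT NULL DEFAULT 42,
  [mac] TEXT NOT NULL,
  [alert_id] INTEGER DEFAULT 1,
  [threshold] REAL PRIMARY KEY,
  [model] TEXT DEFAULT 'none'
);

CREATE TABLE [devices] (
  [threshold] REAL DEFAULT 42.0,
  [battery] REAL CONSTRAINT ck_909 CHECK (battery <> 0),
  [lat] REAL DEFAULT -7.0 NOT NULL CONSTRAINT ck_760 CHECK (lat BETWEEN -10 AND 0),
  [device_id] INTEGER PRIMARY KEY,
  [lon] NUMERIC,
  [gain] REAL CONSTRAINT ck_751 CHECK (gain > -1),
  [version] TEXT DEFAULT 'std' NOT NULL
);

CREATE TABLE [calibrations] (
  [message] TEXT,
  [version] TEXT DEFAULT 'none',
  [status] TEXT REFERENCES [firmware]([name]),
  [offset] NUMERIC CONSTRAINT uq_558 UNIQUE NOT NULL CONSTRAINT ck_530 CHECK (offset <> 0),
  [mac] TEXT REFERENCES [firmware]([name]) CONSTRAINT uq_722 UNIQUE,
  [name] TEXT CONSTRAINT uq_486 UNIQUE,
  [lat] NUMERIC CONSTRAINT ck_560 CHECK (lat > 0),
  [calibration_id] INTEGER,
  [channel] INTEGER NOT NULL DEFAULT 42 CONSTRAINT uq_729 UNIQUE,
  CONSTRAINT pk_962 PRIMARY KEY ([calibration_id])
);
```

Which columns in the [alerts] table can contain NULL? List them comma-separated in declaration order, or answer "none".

- severity: declared NOT NULL → not nullable.
- status: CHECK does not forbid NULL (a CHECK constraint passes when its expression is NULL) → nullable.
- rssi: declared NOT NULL → not nullable.
- timestamp: DEFAULT only fills an omitted column; an explicit NULL is still allowed → nullable.
- lon: declared NOT NULL → not nullable.
- lat: no NOT NULL constraint applies → nullable.
- value: declared NOT NULL → not nullable.
- mac: declared NOT NULL → not nullable.
- alert_id: DEFAULT only fills an omitted column; an explicit NULL is still allowed → nullable.
- threshold: part of the PRIMARY KEY, which implies NOT NULL → not nullable.
- model: DEFAULT only fills an omitted column; an explicit NULL is still allowed → nullable.

status, timestamp, lat, alert_id, model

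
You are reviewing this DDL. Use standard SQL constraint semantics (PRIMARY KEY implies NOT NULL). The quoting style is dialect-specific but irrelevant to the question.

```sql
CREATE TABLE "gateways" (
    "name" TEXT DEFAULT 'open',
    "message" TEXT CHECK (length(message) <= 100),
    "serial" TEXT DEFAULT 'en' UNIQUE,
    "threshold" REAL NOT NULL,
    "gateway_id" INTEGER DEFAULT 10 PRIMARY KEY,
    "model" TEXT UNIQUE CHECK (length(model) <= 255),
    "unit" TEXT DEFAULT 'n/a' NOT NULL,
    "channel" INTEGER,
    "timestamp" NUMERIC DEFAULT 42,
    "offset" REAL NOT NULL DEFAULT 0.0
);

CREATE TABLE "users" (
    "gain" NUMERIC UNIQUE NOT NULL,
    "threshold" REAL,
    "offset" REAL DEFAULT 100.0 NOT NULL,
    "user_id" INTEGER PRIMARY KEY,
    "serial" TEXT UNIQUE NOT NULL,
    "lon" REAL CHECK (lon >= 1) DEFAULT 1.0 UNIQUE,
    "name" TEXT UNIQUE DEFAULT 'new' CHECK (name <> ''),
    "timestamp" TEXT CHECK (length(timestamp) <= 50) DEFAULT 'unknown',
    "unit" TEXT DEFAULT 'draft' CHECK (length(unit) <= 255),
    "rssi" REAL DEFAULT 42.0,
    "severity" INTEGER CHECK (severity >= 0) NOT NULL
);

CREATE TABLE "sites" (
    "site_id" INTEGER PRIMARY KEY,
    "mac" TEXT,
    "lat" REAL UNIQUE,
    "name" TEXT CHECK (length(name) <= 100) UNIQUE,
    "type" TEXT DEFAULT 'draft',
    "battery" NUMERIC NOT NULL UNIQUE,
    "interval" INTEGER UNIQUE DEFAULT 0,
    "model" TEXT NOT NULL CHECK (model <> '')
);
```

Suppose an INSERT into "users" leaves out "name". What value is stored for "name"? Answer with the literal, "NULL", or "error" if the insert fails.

'new'

name has an explicit DEFAULT 'new'.
When the column is omitted from an INSERT, that default is used.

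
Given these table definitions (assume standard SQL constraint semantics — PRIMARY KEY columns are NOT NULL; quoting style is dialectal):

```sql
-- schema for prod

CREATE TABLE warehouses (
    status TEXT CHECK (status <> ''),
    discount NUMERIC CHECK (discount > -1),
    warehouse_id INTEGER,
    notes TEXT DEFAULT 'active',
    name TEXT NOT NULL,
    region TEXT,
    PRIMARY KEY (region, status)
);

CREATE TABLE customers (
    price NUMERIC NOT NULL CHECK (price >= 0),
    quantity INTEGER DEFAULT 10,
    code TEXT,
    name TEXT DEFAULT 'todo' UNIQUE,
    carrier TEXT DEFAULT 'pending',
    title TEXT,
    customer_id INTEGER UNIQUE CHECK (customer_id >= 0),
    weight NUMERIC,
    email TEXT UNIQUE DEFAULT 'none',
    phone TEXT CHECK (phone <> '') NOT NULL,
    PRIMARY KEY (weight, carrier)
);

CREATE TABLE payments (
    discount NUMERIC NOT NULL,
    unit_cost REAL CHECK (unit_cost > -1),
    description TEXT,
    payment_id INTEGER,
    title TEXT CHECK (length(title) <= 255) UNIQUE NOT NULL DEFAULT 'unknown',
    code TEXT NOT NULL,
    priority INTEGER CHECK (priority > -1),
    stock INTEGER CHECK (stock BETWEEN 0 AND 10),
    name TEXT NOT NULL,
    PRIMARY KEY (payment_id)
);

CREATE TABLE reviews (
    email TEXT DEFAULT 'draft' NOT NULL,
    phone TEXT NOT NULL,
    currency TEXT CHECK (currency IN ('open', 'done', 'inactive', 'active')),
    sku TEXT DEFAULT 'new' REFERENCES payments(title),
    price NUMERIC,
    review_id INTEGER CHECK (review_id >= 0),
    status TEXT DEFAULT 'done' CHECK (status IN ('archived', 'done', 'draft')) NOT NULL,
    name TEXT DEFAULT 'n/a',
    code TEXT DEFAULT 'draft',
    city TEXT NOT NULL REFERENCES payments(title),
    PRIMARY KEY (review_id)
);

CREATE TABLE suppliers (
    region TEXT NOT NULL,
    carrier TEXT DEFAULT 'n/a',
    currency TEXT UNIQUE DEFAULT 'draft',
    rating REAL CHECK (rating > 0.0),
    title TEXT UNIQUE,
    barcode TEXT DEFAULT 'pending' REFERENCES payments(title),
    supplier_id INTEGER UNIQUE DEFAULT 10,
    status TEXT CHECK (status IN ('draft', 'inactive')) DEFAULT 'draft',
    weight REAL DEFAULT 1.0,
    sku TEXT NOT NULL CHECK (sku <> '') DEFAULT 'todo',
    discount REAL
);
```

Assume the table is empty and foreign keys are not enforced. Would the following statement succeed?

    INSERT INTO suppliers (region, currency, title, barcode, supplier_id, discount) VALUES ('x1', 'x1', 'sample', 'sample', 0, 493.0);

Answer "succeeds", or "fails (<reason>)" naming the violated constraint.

NOT NULL columns: region is supplied; sku defaults to 'todo'.
No constraint is violated.

succeeds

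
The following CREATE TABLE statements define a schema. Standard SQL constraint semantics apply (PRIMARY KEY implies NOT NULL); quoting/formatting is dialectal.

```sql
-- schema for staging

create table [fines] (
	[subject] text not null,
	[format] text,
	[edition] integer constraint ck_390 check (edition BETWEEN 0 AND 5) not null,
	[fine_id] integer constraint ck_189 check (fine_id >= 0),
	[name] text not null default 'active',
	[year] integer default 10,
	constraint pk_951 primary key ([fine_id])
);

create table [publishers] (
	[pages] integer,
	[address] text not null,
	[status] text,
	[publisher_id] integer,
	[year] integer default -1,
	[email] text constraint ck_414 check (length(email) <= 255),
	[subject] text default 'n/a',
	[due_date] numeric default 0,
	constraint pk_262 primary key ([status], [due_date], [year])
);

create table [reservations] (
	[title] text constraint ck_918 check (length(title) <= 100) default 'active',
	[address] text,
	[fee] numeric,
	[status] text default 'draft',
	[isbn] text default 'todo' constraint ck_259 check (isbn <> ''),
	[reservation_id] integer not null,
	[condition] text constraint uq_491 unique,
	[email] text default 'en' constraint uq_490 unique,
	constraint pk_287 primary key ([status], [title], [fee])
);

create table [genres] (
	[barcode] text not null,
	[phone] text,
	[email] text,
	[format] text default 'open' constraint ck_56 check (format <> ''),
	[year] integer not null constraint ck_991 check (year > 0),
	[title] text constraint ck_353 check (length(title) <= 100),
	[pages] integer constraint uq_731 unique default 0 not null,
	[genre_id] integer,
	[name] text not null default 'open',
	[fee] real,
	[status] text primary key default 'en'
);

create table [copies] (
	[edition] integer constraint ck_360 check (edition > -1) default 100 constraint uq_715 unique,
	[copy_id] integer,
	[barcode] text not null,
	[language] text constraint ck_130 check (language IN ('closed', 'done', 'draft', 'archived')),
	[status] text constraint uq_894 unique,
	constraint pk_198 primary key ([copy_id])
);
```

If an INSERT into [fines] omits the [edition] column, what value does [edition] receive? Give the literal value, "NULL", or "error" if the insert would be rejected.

error

edition has no DEFAULT clause.
Omitting it would insert NULL, but it is declared NOT NULL, so the INSERT fails.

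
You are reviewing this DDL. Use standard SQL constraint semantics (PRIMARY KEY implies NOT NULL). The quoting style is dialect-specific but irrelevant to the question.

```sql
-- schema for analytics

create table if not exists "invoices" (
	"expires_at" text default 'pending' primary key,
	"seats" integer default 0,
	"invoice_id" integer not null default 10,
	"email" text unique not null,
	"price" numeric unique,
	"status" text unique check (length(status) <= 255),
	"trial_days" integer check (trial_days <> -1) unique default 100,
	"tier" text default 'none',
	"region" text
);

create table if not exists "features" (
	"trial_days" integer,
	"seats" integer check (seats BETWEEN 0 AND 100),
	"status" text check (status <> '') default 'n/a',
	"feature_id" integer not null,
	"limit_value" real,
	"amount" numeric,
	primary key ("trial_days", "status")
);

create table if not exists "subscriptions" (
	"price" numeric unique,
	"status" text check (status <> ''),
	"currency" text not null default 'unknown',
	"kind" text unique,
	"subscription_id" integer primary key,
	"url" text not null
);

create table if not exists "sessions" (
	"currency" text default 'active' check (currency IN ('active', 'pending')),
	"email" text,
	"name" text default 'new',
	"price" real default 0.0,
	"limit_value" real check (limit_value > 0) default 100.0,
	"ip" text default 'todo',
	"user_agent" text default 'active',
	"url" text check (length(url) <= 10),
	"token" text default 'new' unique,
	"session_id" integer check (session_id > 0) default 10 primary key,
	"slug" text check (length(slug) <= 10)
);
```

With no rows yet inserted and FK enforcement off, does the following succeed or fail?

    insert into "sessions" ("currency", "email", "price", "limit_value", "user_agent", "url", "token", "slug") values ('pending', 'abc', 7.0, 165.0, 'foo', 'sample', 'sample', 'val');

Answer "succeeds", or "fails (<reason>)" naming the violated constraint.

succeeds

NOT NULL columns: session_id defaults to 10.
CHECK constraints: 'pending' satisfies (currency IN ('active', 'pending')); 165.0 satisfies (limit_value > 0); 'sample' satisfies (length(url) <= 10); 'val' satisfies (length(slug) <= 10).
No constraint is violated.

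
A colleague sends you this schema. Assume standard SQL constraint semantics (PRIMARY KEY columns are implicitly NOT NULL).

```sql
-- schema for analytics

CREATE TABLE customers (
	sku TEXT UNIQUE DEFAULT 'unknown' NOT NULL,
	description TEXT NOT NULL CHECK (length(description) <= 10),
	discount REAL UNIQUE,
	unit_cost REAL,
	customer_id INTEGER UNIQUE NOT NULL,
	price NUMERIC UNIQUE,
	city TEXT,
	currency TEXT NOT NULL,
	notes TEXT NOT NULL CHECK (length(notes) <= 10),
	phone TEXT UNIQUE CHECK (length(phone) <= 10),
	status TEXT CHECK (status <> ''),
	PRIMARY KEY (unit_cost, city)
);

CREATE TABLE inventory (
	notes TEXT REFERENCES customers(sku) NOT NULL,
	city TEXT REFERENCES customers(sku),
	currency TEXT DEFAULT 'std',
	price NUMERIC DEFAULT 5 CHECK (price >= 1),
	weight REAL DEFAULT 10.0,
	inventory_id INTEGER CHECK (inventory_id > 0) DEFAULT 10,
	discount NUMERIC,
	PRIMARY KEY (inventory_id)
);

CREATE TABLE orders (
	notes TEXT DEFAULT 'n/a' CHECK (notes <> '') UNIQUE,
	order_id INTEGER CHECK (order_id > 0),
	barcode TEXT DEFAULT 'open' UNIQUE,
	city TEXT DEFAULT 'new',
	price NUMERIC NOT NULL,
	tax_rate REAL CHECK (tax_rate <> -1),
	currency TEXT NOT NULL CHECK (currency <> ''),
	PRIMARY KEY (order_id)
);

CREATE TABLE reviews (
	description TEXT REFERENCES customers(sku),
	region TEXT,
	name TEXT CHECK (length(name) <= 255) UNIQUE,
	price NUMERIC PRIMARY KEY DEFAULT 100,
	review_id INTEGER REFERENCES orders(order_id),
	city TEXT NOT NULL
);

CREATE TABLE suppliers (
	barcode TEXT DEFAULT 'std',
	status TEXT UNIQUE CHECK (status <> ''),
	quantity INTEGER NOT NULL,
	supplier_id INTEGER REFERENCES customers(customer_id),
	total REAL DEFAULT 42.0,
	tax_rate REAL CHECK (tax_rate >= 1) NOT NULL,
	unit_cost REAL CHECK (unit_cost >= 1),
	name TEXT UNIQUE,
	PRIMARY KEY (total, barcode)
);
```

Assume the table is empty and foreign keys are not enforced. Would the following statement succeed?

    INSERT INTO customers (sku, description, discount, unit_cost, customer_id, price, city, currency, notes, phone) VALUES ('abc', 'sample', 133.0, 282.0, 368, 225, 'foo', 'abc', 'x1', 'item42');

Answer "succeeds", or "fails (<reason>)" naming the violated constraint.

NOT NULL columns: city is supplied; currency is supplied; customer_id is supplied; description is supplied; notes is supplied; sku is supplied; unit_cost is supplied.
CHECK constraints: 'sample' satisfies (length(description) <= 10); 'x1' satisfies (length(notes) <= 10); 'item42' satisfies (length(phone) <= 10).
No constraint is violated.

succeeds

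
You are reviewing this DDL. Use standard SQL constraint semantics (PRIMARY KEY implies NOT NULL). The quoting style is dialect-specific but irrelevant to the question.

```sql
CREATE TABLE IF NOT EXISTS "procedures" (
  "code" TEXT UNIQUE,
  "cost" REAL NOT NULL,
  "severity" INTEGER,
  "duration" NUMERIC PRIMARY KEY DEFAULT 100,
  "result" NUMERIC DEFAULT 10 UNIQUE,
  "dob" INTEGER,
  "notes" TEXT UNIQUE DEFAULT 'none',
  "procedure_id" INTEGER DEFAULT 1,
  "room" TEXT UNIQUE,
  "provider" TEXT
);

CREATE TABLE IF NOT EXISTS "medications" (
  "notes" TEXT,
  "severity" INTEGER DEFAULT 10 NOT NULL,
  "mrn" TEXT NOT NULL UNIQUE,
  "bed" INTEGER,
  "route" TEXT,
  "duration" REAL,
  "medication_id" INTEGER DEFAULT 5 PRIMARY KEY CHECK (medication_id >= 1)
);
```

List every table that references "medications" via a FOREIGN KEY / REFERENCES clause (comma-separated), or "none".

none

No REFERENCES clause anywhere in the schema names medications.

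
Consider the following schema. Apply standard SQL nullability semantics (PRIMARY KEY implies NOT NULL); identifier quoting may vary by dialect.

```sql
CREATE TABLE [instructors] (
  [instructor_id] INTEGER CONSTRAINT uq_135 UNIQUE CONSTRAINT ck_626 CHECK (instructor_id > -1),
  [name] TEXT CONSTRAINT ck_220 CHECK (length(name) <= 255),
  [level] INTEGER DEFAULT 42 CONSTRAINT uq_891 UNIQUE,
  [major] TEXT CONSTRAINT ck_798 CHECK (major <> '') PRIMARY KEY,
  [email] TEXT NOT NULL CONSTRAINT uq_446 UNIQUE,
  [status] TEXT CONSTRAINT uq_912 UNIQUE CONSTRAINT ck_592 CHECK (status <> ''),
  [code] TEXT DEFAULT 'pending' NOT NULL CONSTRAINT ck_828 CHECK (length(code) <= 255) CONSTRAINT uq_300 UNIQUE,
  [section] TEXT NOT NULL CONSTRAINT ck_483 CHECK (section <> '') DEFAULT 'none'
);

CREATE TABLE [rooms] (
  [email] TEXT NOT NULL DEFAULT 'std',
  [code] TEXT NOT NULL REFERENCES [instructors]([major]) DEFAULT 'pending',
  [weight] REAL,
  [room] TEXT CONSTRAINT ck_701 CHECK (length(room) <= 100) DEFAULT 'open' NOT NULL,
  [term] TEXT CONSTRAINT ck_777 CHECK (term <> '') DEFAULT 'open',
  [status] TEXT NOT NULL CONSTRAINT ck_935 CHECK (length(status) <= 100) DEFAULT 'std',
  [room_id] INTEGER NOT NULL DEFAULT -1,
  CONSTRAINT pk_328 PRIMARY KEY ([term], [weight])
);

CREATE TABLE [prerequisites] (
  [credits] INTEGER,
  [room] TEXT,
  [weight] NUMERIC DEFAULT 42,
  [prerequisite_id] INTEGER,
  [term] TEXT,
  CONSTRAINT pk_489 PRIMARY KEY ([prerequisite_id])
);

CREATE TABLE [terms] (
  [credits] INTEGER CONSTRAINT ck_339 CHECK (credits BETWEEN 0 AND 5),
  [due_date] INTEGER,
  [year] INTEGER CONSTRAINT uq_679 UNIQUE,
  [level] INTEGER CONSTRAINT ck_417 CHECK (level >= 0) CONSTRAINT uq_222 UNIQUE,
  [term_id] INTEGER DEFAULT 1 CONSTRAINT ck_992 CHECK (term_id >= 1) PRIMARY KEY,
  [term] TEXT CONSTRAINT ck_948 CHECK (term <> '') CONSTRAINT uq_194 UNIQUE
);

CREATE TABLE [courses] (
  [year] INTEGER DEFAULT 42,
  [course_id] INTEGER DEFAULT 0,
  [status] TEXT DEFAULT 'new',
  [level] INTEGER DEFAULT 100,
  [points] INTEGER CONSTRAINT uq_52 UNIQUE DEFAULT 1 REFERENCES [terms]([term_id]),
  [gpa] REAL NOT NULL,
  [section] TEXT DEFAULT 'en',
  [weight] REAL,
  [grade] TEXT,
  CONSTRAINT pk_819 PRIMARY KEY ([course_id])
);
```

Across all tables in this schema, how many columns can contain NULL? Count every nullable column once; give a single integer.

instructors: 4 nullable (instructor_id, name, level, status — PK (major) and explicit NOT NULL columns excluded).
rooms: 0 nullable (none — PK (term, weight) and explicit NOT NULL columns excluded).
prerequisites: 4 nullable (credits, room, weight, term — PK (prerequisite_id) and explicit NOT NULL columns excluded).
terms: 5 nullable (credits, due_date, year, level, term — PK (term_id) and explicit NOT NULL columns excluded).
courses: 7 nullable (year, status, level, points, section, weight, grade — PK (course_id) and explicit NOT NULL columns excluded).
Total: 4 + 0 + 4 + 5 + 7 = 20.

20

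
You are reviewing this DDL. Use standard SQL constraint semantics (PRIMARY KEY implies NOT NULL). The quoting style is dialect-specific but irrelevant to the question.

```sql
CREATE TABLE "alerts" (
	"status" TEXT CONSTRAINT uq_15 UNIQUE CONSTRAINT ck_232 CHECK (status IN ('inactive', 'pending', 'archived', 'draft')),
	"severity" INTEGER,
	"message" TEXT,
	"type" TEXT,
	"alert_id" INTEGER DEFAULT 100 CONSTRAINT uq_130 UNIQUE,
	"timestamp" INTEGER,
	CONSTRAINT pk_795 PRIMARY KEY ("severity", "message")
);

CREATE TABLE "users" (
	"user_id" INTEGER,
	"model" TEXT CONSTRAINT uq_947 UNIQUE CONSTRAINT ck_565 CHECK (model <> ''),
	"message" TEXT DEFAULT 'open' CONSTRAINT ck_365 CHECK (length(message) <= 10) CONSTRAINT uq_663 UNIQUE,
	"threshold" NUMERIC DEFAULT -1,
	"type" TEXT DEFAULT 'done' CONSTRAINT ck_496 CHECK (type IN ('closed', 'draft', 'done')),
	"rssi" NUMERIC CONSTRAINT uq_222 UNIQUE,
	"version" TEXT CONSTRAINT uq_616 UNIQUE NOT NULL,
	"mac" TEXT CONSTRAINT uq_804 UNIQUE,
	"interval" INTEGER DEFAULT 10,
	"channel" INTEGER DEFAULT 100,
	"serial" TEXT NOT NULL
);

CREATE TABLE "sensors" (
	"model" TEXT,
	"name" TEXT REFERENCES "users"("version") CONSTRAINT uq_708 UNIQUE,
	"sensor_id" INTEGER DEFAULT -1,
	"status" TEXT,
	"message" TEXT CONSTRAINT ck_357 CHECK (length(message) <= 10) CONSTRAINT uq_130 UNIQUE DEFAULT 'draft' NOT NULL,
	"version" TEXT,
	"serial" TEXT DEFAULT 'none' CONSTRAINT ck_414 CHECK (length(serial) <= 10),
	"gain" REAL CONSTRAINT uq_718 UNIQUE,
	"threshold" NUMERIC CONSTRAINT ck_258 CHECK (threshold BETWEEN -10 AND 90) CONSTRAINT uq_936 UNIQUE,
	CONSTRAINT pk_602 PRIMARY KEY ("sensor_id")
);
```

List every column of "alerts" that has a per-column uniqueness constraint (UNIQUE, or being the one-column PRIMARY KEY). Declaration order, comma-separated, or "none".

status, alert_id

- status: declared UNIQUE → unique.
- severity: part of a composite PRIMARY KEY — only the tuple is unique, not this column on its own.
- message: part of a composite PRIMARY KEY — only the tuple is unique, not this column on its own.
- type: no UNIQUE or single-column PK constraint.
- alert_id: declared UNIQUE → unique.
- timestamp: no UNIQUE or single-column PK constraint.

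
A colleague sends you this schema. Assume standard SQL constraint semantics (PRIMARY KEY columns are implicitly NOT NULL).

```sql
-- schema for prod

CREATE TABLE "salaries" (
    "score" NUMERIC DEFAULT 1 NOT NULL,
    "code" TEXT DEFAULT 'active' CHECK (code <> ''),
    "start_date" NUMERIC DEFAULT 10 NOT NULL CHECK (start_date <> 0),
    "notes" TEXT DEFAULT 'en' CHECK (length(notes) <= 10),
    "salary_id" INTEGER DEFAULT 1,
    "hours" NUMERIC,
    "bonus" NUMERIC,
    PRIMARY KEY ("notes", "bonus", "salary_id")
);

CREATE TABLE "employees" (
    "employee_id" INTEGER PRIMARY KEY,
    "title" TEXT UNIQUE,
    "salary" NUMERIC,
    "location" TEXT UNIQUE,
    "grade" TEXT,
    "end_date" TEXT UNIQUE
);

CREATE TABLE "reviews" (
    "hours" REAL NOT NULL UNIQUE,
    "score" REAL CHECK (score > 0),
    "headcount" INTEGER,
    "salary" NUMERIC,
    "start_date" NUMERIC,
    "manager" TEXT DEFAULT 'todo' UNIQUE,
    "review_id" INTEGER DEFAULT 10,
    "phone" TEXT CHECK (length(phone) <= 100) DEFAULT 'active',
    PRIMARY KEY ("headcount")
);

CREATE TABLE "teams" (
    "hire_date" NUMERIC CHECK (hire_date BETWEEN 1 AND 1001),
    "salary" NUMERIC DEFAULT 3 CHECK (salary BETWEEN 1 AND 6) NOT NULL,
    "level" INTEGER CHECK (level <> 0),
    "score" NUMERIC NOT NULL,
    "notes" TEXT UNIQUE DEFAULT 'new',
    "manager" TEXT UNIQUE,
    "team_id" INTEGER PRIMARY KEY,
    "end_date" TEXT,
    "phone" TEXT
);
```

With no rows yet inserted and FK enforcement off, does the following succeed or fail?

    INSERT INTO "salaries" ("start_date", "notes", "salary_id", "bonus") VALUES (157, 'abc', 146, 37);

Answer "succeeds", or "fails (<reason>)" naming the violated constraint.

NOT NULL columns: bonus is supplied; notes is supplied; salary_id is supplied; score defaults to 1; start_date is supplied.
CHECK constraints: 157 satisfies (start_date <> 0); 'abc' satisfies (length(notes) <= 10).
No constraint is violated.

succeeds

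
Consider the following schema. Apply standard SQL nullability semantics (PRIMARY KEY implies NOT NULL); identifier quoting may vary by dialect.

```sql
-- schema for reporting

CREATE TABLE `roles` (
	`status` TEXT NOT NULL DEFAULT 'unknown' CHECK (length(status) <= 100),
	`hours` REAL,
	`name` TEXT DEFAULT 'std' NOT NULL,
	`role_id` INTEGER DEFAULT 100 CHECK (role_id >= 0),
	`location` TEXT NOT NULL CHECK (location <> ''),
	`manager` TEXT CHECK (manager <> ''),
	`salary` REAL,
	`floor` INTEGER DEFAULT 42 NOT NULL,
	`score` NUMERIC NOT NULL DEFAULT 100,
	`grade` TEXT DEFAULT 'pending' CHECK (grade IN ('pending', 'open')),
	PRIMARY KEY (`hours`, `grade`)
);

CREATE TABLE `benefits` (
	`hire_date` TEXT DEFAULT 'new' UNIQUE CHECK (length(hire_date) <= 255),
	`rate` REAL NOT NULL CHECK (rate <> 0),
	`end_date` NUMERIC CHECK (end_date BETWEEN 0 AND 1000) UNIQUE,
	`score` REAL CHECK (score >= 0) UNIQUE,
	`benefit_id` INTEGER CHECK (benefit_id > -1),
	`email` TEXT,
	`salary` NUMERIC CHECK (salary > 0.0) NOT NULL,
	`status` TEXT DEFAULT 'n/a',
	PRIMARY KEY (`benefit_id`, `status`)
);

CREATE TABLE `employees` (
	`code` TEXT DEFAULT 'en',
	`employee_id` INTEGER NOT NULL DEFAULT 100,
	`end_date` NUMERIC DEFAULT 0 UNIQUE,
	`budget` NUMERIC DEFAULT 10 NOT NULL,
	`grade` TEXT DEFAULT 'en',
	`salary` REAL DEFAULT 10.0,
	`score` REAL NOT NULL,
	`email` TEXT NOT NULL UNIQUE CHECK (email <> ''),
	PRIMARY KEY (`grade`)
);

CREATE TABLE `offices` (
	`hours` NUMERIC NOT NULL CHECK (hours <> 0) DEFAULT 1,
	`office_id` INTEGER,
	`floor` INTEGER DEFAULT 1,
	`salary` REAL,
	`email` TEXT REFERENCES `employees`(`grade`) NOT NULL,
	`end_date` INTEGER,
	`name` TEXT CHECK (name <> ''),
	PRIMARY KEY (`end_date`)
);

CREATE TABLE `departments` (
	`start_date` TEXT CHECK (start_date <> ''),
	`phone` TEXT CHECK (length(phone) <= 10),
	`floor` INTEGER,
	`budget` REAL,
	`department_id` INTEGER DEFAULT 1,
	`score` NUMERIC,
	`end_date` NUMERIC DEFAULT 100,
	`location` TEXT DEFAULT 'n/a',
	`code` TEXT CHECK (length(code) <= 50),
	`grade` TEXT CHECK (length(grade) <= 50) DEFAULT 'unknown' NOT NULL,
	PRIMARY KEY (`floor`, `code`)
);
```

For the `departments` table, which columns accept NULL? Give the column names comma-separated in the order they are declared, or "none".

- start_date: CHECK does not forbid NULL (a CHECK constraint passes when its expression is NULL) → nullable.
- phone: CHECK does not forbid NULL (a CHECK constraint passes when its expression is NULL) → nullable.
- floor: part of the PRIMARY KEY, which implies NOT NULL → not nullable.
- budget: no NOT NULL constraint applies → nullable.
- department_id: DEFAULT only fills an omitted column; an explicit NULL is still allowed → nullable.
- score: no NOT NULL constraint applies → nullable.
- end_date: DEFAULT only fills an omitted column; an explicit NULL is still allowed → nullable.
- location: DEFAULT only fills an omitted column; an explicit NULL is still allowed → nullable.
- code: part of the PRIMARY KEY, which implies NOT NULL → not nullable.
- grade: declared NOT NULL → not nullable.

start_date, phone, budget, department_id, score, end_date, location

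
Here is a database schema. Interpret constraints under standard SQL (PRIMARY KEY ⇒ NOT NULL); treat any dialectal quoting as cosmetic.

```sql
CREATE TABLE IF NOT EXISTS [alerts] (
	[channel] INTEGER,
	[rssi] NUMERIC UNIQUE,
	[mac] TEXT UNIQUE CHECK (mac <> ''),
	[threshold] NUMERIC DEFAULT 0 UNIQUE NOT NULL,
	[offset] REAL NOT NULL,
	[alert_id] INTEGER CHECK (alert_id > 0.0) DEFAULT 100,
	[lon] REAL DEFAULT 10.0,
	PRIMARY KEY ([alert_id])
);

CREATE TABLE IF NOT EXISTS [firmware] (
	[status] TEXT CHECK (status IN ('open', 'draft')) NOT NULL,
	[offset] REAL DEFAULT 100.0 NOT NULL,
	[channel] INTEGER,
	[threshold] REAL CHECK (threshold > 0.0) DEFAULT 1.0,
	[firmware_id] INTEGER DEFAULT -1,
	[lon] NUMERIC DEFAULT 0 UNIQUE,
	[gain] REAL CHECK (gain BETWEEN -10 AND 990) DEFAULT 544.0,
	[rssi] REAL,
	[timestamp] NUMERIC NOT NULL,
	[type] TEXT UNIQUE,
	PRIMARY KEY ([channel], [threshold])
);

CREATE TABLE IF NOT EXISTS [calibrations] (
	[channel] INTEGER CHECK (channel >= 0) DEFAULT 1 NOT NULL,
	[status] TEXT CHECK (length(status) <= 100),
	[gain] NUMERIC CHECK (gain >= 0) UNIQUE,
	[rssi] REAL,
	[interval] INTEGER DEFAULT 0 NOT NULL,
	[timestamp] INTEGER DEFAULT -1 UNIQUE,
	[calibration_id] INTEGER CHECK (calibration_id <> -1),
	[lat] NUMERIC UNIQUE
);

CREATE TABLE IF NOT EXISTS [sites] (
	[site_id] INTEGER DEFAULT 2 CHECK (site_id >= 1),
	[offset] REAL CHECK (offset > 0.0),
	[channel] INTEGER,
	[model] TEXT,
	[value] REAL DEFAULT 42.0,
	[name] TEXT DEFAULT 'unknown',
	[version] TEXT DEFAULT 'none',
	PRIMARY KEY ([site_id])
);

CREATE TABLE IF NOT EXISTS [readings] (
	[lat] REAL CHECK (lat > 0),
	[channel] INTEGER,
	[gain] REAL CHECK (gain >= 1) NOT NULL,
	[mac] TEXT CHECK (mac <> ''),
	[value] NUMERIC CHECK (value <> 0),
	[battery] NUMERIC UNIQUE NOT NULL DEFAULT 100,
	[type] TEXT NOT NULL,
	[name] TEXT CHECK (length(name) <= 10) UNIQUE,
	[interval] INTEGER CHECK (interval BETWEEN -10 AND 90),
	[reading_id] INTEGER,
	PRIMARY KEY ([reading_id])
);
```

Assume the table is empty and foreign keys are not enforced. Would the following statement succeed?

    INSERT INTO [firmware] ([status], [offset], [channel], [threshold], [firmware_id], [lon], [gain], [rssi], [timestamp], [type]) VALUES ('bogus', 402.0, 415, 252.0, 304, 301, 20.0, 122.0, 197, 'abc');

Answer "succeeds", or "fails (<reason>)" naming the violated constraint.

The value 'bogus' for status violates CHECK (status IN ('open', 'draft')).

fails (CHECK on status)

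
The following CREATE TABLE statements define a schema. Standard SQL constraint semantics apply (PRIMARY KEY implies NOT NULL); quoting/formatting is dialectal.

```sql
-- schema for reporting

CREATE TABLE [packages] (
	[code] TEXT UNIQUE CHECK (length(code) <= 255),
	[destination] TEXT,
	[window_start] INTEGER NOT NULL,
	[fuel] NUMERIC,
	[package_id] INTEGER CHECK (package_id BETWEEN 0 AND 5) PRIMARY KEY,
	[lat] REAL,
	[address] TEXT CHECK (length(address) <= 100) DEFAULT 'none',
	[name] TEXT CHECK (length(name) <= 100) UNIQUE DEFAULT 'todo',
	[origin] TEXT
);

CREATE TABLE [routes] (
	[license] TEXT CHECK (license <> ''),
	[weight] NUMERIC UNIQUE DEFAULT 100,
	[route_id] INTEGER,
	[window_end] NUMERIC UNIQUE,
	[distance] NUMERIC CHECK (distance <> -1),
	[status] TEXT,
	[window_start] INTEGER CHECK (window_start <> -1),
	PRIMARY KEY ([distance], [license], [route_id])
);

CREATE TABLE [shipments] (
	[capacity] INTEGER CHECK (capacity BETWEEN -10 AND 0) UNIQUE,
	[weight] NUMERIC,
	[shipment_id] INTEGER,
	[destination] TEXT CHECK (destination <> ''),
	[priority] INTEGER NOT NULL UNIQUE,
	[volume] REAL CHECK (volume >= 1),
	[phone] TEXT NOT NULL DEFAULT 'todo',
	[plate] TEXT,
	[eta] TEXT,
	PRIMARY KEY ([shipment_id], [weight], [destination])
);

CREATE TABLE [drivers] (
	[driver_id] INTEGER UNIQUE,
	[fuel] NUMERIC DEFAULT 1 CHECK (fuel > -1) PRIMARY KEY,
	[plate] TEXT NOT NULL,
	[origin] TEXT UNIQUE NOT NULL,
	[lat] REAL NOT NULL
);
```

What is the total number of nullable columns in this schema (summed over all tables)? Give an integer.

16

packages: 7 nullable (code, destination, fuel, lat, address, name, origin — PK (package_id) and explicit NOT NULL columns excluded).
routes: 4 nullable (weight, window_end, status, window_start — PK (distance, license, route_id) and explicit NOT NULL columns excluded).
shipments: 4 nullable (capacity, volume, plate, eta — PK (shipment_id, weight, destination) and explicit NOT NULL columns excluded).
drivers: 1 nullable (driver_id — PK (fuel) and explicit NOT NULL columns excluded).
Total: 7 + 4 + 4 + 1 = 16.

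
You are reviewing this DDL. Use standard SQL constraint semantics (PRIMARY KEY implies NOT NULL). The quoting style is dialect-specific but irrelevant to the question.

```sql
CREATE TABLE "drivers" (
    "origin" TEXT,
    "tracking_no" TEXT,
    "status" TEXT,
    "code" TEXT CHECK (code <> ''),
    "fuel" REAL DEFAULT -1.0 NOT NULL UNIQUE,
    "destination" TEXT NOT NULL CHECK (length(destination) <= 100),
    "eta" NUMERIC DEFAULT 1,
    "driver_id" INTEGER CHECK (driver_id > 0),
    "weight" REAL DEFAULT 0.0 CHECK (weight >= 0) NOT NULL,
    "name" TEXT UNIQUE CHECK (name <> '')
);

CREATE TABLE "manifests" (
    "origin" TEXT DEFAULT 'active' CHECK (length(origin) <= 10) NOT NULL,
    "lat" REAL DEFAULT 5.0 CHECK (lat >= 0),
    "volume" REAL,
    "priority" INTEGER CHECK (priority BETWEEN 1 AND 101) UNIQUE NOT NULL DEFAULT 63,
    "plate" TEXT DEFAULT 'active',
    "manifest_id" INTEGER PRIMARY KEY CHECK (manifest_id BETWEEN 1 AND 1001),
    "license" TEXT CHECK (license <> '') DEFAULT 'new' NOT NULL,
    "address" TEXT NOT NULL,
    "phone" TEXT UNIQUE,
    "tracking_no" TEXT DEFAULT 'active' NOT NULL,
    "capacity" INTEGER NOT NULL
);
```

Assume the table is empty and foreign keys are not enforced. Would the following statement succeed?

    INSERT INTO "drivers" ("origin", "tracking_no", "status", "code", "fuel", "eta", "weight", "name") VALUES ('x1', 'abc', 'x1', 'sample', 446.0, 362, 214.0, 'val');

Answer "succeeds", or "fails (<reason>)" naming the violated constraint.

destination is omitted from the column list and has no DEFAULT, so it would receive NULL.
But destination is declared NOT NULL.

fails (NOT NULL on destination)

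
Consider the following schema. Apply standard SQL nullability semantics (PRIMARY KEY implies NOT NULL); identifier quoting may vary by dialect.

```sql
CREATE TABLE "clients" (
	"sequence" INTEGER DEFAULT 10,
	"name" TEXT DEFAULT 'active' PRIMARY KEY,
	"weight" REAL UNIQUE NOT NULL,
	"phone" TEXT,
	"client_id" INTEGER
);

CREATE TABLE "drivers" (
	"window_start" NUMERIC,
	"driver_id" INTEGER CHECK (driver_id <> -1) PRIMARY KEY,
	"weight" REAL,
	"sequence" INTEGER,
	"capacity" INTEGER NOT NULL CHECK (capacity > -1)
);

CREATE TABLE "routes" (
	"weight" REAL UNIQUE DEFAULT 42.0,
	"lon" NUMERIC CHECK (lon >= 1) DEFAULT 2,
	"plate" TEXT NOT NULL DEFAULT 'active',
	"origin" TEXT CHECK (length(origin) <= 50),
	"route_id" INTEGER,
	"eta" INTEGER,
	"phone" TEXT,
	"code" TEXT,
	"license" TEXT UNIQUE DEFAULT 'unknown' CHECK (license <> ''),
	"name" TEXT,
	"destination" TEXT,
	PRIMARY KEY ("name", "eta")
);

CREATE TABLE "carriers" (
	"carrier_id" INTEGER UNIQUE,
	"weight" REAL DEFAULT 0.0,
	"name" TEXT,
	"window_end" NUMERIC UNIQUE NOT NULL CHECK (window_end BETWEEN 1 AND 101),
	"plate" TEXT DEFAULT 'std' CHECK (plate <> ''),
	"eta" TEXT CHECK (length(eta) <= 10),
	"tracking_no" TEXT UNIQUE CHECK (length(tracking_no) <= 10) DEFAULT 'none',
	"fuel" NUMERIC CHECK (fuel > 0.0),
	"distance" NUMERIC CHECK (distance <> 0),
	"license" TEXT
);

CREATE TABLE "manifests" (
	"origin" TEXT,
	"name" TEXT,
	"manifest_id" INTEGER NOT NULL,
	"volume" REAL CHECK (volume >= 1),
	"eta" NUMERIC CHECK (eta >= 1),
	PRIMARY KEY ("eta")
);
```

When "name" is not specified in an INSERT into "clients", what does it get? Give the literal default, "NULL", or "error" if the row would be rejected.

'active'

name has an explicit DEFAULT 'active'.
When the column is omitted from an INSERT, that default is used.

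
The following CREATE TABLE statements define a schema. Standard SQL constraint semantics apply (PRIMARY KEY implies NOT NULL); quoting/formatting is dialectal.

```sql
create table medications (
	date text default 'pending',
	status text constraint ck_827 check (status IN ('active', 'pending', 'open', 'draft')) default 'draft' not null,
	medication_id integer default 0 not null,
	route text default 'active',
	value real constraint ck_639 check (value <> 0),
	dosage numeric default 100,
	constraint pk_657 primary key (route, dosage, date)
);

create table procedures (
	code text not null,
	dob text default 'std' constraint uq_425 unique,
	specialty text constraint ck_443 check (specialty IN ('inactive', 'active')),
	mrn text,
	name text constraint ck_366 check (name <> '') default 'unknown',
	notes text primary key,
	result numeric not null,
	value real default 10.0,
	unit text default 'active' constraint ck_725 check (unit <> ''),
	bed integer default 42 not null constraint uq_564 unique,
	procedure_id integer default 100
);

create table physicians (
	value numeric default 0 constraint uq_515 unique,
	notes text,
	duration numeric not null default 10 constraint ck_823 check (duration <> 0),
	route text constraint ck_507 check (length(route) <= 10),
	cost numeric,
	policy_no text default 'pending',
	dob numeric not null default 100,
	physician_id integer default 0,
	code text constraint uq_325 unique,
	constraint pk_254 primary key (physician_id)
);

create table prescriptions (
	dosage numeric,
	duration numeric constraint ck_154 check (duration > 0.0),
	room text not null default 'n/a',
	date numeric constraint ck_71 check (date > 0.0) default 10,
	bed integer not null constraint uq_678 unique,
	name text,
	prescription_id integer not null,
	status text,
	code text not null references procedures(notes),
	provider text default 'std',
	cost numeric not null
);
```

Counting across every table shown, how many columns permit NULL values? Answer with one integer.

20

medications: 1 nullable (value — PK (route, dosage, date) and explicit NOT NULL columns excluded).
procedures: 7 nullable (dob, specialty, mrn, name, value, unit, procedure_id — PK (notes) and explicit NOT NULL columns excluded).
physicians: 6 nullable (value, notes, route, cost, policy_no, code — PK (physician_id) and explicit NOT NULL columns excluded).
prescriptions: 6 nullable (dosage, duration, date, name, status, provider — PK none and explicit NOT NULL columns excluded).
Total: 1 + 7 + 6 + 6 = 20.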